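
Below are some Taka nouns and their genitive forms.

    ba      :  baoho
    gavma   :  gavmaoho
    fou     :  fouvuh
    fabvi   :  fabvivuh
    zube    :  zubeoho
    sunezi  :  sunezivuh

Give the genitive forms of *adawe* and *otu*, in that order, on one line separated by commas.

The pattern is height harmony: -vuh when the last vowel of the stem is a high vowel (*fou*, *fabvi*, *sunezi*); -oho when the last vowel of the stem is a non-high vowel (*ba*, *gavma*, *zube*).
The last vowel of *adawe* is /e/, which is a non-high vowel, so the suffix is -oho, giving *adaweoho*.
*otu*: last vowel = /u/, a high vowel → -vuh → *otuvuh*.

adaweoho, otuvuh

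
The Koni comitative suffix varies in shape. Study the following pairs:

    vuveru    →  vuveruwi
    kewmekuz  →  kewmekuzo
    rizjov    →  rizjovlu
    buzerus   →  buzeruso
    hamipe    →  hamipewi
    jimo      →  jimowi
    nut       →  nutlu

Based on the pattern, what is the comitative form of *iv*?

Looking at the final sound of each stem: -o when the stem ends in a sibilant (*kewmekuz*, *buzerus*); -lu when the stem ends in a non-sibilant consonant (*rizjov*, *nut*); -wi when the stem ends in a vowel (*vuveru*, *hamipe*, *jimo*).
*iv*: final sound = /v/, a non-sibilant consonant → -lu → *ivlu*.

ivlu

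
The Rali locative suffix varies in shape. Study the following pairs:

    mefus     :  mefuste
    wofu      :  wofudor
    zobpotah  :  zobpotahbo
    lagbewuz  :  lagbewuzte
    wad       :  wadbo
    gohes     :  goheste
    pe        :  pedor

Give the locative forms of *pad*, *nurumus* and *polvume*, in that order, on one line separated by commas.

The suffix is conditioned by the final sound: -te when the stem ends in a sibilant (*mefus*, *lagbewuz*, *gohes*); -bo when the stem ends in a non-sibilant consonant (*zobpotah*, *wad*); -dor when the stem ends in a vowel (*wofu*, *pe*).
*pad*: final sound = /d/, a non-sibilant consonant → -bo → *padbo*.
*nurumus* — final sound /s/ (a sibilant) → -te → *nurumuste*.
*polvume*: final sound = /e/, a vowel → -dor → *polvumedor*.

padbo, nurumuste, polvumedor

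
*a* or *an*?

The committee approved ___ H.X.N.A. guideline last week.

an

The indefinite article is chosen by the initial *sound* of the following word, not its spelling.
The initialism *H.X.N.A.* is read letter by letter; the first letter, H, is pronounced /eɪtʃ/, which begins with a vowel sound.
So the article is *an*: The committee approved an H.X.N.A. guideline last week.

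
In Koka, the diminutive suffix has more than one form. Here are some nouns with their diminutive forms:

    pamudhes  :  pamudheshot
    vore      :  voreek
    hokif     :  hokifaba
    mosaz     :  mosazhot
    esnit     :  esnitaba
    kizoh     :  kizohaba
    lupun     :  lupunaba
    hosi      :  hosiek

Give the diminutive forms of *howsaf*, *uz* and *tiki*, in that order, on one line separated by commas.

howsafaba, uzhot, tikiek

Looking at the final sound of each stem: -hot when the stem ends in a sibilant (*pamudhes*, *mosaz*); -aba when the stem ends in a non-sibilant consonant (*hokif*, *esnit*, *kizoh*, *lupun*); -ek when the stem ends in a vowel (*vore*, *hosi*).
The final sound of *howsaf* is /f/, which is a non-sibilant consonant, so the suffix is -aba, giving *howsafaba*.
*uz*: final sound = /z/, a sibilant → -hot → *uzhot*.
The final sound of *tiki* is /i/, which is a vowel, so the suffix is -ek, giving *tikiek*.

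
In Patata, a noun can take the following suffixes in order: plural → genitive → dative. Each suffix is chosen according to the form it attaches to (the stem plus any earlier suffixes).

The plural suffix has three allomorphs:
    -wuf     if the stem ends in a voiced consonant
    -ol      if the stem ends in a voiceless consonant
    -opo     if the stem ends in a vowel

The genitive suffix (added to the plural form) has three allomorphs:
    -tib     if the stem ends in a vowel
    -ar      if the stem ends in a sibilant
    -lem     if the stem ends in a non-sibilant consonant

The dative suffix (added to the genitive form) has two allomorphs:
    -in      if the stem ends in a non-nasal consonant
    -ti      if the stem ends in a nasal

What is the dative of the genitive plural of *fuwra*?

fuwraopotibin

*fuwra* — final sound /a/ (a vowel) → -opo → *fuwraopo*.
The plural form *fuwraopo*: final sound = /o/, a vowel → -tib → *fuwraopotib*.
The final consonant of the genitive form *fuwraopotib* is /b/, which is non-nasal, so the dative suffix is -in, giving *fuwraopotibin*.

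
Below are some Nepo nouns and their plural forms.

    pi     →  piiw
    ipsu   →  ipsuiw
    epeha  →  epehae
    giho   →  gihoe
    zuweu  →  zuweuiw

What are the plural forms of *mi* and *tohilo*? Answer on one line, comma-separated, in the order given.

Looking at the last vowel of each stem: -iw when the last vowel of the stem is a high vowel (*pi*, *ipsu*, *zuweu*); -e when the last vowel of the stem is a non-high vowel (*epeha*, *giho*).
The last vowel of *mi* is /i/, which is a high vowel, so the suffix is -iw, giving *miiw*.
*tohilo* — last vowel /o/ (a non-high vowel) → -e → *tohiloe*.

miiw, tohiloe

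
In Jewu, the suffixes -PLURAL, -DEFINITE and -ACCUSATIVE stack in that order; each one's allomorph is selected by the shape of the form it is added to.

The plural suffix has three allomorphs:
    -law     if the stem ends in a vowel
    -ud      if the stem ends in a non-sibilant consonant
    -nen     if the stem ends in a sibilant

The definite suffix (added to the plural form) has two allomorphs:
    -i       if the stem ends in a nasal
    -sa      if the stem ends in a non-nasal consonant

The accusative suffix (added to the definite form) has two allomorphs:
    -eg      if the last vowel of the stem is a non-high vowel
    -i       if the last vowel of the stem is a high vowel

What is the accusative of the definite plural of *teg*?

tegudsaeg

Since the final sound of *teg* is /g/ (a non-sibilant consonant), it takes -ud, giving *tegud*.
The plural form *tegud* — final consonant /d/ (non-nasal) → -sa → *tegudsa*.
The definite form *tegudsa*: last vowel = /a/, a non-high vowel → -eg → *tegudsaeg*.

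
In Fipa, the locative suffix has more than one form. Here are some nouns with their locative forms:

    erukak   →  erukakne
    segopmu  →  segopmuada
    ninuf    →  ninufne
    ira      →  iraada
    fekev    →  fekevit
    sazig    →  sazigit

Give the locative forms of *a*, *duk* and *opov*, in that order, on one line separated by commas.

aada, dukne, opovit

The suffix is conditioned by the final sound: -ne when the stem ends in a voiceless consonant (*erukak*, *ninuf*); -it when the stem ends in a voiced consonant (*fekev*, *sazig*); -ada when the stem ends in a vowel (*segopmu*, *ira*).
Since the final sound of *a* is /a/ (a vowel), it takes -ada, giving *aada*.
The final sound of *duk* is /k/, which is a voiceless consonant, so the suffix is -ne, giving *dukne*.
Since the final sound of *opov* is /v/ (a voiced consonant), it takes -it, giving *opovit*.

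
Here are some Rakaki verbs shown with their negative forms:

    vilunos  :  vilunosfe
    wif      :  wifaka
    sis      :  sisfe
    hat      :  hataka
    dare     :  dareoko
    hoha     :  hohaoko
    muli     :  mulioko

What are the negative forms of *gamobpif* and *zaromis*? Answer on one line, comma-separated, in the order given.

The alternation tracks the final sound of the stem — -fe when the stem ends in a sibilant (*vilunos*, *sis*); -aka when the stem ends in a non-sibilant consonant (*wif*, *hat*); -oko when the stem ends in a vowel (*dare*, *hoha*, *muli*).
The final sound of *gamobpif* is /f/, which is a non-sibilant consonant, so the suffix is -aka, giving *gamobpifaka*.
The final sound of *zaromis* is /s/, which is a sibilant, so the suffix is -fe, giving *zaromisfe*.

gamobpifaka, zaromisfe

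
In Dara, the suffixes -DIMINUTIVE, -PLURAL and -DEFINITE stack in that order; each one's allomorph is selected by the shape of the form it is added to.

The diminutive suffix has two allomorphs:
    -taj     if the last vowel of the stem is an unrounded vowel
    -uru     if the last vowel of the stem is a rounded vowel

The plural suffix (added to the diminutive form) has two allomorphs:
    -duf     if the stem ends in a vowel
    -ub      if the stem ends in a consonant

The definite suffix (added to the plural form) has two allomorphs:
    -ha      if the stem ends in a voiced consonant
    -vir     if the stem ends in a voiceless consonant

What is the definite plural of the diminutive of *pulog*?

*pulog* — last vowel /o/ (a rounded vowel) → -uru → *puloguru*.
The diminutive form *puloguru* — final sound /u/ (a vowel) → -duf → *puloguruduf*.
The plural form *puloguruduf* — final consonant /f/ (voiceless) → -vir → *pulogurudufvir*.

pulogurudufvir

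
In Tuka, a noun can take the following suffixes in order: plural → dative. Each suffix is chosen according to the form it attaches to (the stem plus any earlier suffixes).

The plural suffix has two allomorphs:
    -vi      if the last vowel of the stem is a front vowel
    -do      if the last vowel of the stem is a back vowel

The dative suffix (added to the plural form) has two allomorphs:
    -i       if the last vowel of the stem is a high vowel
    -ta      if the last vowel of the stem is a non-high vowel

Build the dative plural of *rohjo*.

rohjodota

*rohjo*: last vowel = /o/, a back vowel → -do → *rohjodo*.
The plural form *rohjodo*: last vowel = /o/, a non-high vowel → -ta → *rohjodota*.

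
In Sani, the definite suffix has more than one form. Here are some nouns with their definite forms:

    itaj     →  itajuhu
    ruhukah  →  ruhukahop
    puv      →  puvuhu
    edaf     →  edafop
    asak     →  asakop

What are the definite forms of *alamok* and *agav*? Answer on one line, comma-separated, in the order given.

The alternation tracks the final consonant of the stem — -op when the stem ends in a voiceless consonant (*ruhukah*, *edaf*, *asak*); -uhu when the stem ends in a voiced consonant (*itaj*, *puv*).
*alamok* — final consonant /k/ (voiceless) → -op → *alamokop*.
*agav*: final consonant = /v/, voiced → -uhu → *agavuhu*.

alamokop, agavuhu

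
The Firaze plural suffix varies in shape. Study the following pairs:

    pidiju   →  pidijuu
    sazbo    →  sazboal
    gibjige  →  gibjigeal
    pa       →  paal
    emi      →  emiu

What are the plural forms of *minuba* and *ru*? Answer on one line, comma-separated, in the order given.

minubaal, ruu

The pattern is height harmony: -u when the last vowel of the stem is a high vowel (*pidiju*, *emi*); -al when the last vowel of the stem is a non-high vowel (*sazbo*, *gibjige*, *pa*).
Since the last vowel of *minuba* is /a/ (a non-high vowel), it takes -al, giving *minubaal*.
Since the last vowel of *ru* is /u/ (a high vowel), it takes -u, giving *ruu*.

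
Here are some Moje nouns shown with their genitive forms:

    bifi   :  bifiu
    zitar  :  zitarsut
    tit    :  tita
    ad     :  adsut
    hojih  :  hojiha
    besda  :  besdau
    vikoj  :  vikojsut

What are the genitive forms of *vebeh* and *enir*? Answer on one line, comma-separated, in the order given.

Looking at the final sound of each stem: -a when the stem ends in a voiceless consonant (*tit*, *hojih*); -sut when the stem ends in a voiced consonant (*zitar*, *ad*, *vikoj*); -u when the stem ends in a vowel (*bifi*, *besda*).
The final sound of *vebeh* is /h/, which is a voiceless consonant, so the suffix is -a, giving *vebeha*.
*enir*: final sound = /r/, a voiced consonant → -sut → *enirsut*.

vebeha, enirsut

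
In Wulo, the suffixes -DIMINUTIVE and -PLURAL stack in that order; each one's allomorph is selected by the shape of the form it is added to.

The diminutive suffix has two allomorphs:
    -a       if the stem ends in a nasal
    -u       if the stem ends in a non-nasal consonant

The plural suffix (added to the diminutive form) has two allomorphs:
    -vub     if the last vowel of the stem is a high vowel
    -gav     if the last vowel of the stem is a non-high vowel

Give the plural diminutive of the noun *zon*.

zonagav

The final consonant of *zon* is /n/, which is a nasal, so the diminutive suffix is -a, giving *zona*.
The last vowel of the diminutive form *zona* is /a/, which is a non-high vowel, so the plural suffix is -gav, giving *zonagav*.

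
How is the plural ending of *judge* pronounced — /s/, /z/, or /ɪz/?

The stem *judge* ends in a sibilant (/s, z, ʃ, ʒ, tʃ, dʒ/).
The plural suffix surfaces as /ɪz/ after sibilants, /s/ after other voiceless consonants, and /z/ after other voiced sounds.
So the plural -s on *judge* is pronounced /ɪz/.

/ɪz/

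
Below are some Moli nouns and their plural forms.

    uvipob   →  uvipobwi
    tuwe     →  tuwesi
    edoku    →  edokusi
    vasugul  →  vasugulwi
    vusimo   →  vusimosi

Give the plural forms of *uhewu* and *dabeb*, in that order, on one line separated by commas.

uhewusi, dabebwi

The pattern is consonant vs. vowel: -wi when the stem ends in a consonant (*uvipob*, *vasugul*); -si when the stem ends in a vowel (*tuwe*, *edoku*, *vusimo*).
The final sound of *uhewu* is /u/, which is a vowel, so the suffix is -si, giving *uhewusi*.
*dabeb* — final sound /b/ (a consonant) → -wi → *dabebwi*.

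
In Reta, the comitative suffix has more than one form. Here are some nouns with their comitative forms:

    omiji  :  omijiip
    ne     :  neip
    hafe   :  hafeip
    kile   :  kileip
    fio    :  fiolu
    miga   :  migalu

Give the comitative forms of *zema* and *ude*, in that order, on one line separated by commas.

zemalu, udeip

The pattern is front/back vowel harmony: -ip when the last vowel of the stem is a front vowel (*omiji*, *ne*, *hafe*, *kile*); -lu when the last vowel of the stem is a back vowel (*fio*, *miga*).
*zema*: last vowel = /a/, a back vowel → -lu → *zemalu*.
*ude* — last vowel /e/ (a front vowel) → -ip → *udeip*.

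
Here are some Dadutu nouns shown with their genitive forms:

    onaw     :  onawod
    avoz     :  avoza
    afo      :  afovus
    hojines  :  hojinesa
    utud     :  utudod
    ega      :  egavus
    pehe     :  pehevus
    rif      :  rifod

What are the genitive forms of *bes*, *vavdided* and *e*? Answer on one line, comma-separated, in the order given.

besa, vavdidedod, evus

The pattern is sibilance of the final sound: -a when the stem ends in a sibilant (*avoz*, *hojines*); -od when the stem ends in a non-sibilant consonant (*onaw*, *utud*, *rif*); -vus when the stem ends in a vowel (*afo*, *ega*, *pehe*).
The final sound of *bes* is /s/, which is a sibilant, so the suffix is -a, giving *besa*.
The final sound of *vavdided* is /d/, which is a non-sibilant consonant, so the suffix is -od, giving *vavdidedod*.
*e* — final sound /e/ (a vowel) → -vus → *evus*.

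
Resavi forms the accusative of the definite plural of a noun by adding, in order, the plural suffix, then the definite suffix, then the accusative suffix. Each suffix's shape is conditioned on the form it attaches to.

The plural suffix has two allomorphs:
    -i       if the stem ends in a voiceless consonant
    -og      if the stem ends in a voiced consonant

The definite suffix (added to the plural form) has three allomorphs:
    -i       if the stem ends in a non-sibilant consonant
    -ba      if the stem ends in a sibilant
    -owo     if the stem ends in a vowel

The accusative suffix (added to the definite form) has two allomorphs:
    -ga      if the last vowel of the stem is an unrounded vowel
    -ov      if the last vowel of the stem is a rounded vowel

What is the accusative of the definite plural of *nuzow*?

*nuzow*: final consonant = /w/, voiced → -og → *nuzowog*.
The final sound of the plural form *nuzowog* is /g/, which is a non-sibilant consonant, so the definite suffix is -i, giving *nuzowogi*.
Since the last vowel of the definite form *nuzowogi* is /i/ (an unrounded vowel), it takes -ga, giving *nuzowogiga*.

nuzowogiga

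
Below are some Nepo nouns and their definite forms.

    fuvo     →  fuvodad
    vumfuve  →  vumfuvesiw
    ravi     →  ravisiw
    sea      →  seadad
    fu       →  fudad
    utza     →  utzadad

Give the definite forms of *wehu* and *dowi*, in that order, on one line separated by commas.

wehudad, dowisiw

Looking at the last vowel of each stem: -siw when the last vowel of the stem is a front vowel (*vumfuve*, *ravi*); -dad when the last vowel of the stem is a back vowel (*fuvo*, *sea*, *fu*, *utza*).
*wehu*: last vowel = /u/, a back vowel → -dad → *wehudad*.
Since the last vowel of *dowi* is /i/ (a front vowel), it takes -siw, giving *dowisiw*.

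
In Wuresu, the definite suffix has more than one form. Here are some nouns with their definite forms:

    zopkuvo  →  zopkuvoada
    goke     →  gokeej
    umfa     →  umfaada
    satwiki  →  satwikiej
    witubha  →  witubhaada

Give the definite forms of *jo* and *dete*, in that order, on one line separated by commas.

joada, deteej

The pattern is front/back vowel harmony: -ej when the last vowel of the stem is a front vowel (*goke*, *satwiki*); -ada when the last vowel of the stem is a back vowel (*zopkuvo*, *umfa*, *witubha*).
*jo* — last vowel /o/ (a back vowel) → -ada → *joada*.
*dete* — last vowel /e/ (a front vowel) → -ej → *deteej*.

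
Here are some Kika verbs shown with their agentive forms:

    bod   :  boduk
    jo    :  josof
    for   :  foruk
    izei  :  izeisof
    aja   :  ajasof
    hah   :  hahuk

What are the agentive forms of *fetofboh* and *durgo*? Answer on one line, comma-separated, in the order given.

fetofbohuk, durgosof

The suffix is conditioned by the final sound: -uk when the stem ends in a consonant (*bod*, *for*, *hah*); -sof when the stem ends in a vowel (*jo*, *izei*, *aja*).
*fetofboh* — final sound /h/ (a consonant) → -uk → *fetofbohuk*.
The final sound of *durgo* is /o/, which is a vowel, so the suffix is -sof, giving *durgosof*.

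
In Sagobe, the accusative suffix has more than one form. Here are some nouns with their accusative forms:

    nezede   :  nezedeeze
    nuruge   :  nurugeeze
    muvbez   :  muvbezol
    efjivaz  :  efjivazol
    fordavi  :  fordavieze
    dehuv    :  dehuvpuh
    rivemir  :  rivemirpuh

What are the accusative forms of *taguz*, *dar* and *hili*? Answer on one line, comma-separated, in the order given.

taguzol, darpuh, hilieze

The pattern is sibilance of the final sound: -ol when the stem ends in a sibilant (*muvbez*, *efjivaz*); -puh when the stem ends in a non-sibilant consonant (*dehuv*, *rivemir*); -eze when the stem ends in a vowel (*nezede*, *nuruge*, *fordavi*).
*taguz*: final sound = /z/, a sibilant → -ol → *taguzol*.
Since the final sound of *dar* is /r/ (a non-sibilant consonant), it takes -puh, giving *darpuh*.
*hili* — final sound /i/ (a vowel) → -eze → *hilieze*.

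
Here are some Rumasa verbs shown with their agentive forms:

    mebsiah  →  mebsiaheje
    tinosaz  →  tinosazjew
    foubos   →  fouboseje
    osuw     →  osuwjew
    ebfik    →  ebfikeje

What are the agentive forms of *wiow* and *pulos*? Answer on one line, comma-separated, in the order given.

The suffix is conditioned by the final consonant: -eje when the stem ends in a voiceless consonant (*mebsiah*, *foubos*, *ebfik*); -jew when the stem ends in a voiced consonant (*tinosaz*, *osuw*).
Since the final consonant of *wiow* is /w/ (voiced), it takes -jew, giving *wiowjew*.
Since the final consonant of *pulos* is /s/ (voiceless), it takes -eje, giving *puloseje*.

wiowjew, puloseje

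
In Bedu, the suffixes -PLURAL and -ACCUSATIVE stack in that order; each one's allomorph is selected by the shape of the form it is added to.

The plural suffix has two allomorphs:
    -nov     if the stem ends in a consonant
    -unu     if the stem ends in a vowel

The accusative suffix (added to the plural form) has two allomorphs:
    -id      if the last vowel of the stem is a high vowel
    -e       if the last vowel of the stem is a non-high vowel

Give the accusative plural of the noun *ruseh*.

rusehnove

The final sound of *ruseh* is /h/, which is a consonant, so the plural suffix is -nov, giving *rusehnov*.
The plural form *rusehnov* — last vowel /o/ (a non-high vowel) → -e → *rusehnove*.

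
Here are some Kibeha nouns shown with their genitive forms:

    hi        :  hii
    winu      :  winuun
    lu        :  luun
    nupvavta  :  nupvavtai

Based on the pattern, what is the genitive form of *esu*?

The suffix is conditioned by the last vowel: -un when the last vowel of the stem is a rounded vowel (*winu*, *lu*); -i when the last vowel of the stem is an unrounded vowel (*hi*, *nupvavta*).
The last vowel of *esu* is /u/, which is a rounded vowel, so the suffix is -un, giving *esuun*.

esuun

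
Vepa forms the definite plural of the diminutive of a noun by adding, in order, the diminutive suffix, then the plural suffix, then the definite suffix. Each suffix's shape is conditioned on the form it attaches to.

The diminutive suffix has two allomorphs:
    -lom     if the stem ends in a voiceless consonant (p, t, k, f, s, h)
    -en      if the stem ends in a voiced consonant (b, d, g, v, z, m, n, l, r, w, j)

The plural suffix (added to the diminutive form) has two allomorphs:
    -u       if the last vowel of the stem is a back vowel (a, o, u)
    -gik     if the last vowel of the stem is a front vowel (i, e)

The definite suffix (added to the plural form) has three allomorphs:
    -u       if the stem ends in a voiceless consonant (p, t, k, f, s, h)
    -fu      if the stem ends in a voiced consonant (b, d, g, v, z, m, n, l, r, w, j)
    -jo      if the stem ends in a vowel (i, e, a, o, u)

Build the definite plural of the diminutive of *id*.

The final consonant of *id* is /d/, which is voiced, so the diminutive suffix is -en, giving *iden*.
The last vowel of the diminutive form *iden* is /e/, which is a front vowel, so the plural suffix is -gik, giving *idengik*.
Since the final sound of the plural form *idengik* is /k/ (a voiceless consonant), it takes -u, giving *idengiku*.

idengiku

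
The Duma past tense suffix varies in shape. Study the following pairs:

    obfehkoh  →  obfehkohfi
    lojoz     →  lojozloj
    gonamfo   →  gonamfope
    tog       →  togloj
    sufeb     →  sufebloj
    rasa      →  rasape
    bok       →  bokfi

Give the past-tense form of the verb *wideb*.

The pattern is voicing of the final sound: -fi when the stem ends in a voiceless consonant (*obfehkoh*, *bok*); -loj when the stem ends in a voiced consonant (*lojoz*, *tog*, *sufeb*); -pe when the stem ends in a vowel (*gonamfo*, *rasa*).
Since the final sound of *wideb* is /b/ (a voiced consonant), it takes -loj, giving *widebloj*.

widebloj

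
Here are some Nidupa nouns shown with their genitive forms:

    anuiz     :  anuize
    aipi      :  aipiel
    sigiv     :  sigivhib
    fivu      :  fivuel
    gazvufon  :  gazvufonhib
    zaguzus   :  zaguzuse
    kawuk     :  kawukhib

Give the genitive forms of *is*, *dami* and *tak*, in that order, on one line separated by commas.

Looking at the final sound of each stem: -e when the stem ends in a sibilant (*anuiz*, *zaguzus*); -hib when the stem ends in a non-sibilant consonant (*sigiv*, *gazvufon*, *kawuk*); -el when the stem ends in a vowel (*aipi*, *fivu*).
*is* — final sound /s/ (a sibilant) → -e → *ise*.
*dami* — final sound /i/ (a vowel) → -el → *damiel*.
The final sound of *tak* is /k/, which is a non-sibilant consonant, so the suffix is -hib, giving *takhib*.

ise, damiel, takhib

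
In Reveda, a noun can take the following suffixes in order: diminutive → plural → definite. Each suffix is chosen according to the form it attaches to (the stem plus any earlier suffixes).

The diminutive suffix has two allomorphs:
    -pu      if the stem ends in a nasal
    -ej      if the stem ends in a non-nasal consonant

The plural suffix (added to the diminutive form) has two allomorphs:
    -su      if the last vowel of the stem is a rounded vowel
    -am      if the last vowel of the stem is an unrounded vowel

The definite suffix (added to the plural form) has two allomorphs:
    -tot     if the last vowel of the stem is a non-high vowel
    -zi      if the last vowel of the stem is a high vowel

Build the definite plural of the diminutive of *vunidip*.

vunidipejamtot

*vunidip* — final consonant /p/ (non-nasal) → -ej → *vunidipej*.
Since the last vowel of the diminutive form *vunidipej* is /e/ (an unrounded vowel), it takes -am, giving *vunidipejam*.
The last vowel of the plural form *vunidipejam* is /a/, which is a non-high vowel, so the definite suffix is -tot, giving *vunidipejamtot*.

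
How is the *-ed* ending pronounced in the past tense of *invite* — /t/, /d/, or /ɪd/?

The stem *invite* ends in /t/ or /d/.
The -ed suffix is realized as /ɪd/ after /t, d/; as /t/ after other voiceless consonants; and as /d/ after other voiced sounds.
So -ed on *invite* is pronounced /ɪd/.

/ɪd/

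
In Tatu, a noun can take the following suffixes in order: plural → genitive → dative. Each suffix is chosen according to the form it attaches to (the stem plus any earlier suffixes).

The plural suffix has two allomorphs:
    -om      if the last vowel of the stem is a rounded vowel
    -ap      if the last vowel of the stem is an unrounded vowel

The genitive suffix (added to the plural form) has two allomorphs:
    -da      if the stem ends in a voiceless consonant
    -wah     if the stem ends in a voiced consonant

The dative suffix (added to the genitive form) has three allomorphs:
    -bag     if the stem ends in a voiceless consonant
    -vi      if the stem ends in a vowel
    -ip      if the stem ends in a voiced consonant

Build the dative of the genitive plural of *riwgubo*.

riwguboomwahbag

*riwgubo* — last vowel /o/ (a rounded vowel) → -om → *riwguboom*.
Since the final consonant of the plural form *riwguboom* is /m/ (voiced), it takes -wah, giving *riwguboomwah*.
Since the final sound of the genitive form *riwguboomwah* is /h/ (a voiceless consonant), it takes -bag, giving *riwguboomwahbag*.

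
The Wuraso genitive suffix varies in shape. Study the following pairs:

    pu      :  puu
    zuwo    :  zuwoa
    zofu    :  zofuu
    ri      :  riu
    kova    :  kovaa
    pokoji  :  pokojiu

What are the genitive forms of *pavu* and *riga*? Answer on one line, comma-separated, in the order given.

The suffix is conditioned by the last vowel: -u when the last vowel of the stem is a high vowel (*pu*, *zofu*, *ri*, *pokoji*); -a when the last vowel of the stem is a non-high vowel (*zuwo*, *kova*).
*pavu*: last vowel = /u/, a high vowel → -u → *pavuu*.
*riga* — last vowel /a/ (a non-high vowel) → -a → *rigaa*.

pavuu, rigaa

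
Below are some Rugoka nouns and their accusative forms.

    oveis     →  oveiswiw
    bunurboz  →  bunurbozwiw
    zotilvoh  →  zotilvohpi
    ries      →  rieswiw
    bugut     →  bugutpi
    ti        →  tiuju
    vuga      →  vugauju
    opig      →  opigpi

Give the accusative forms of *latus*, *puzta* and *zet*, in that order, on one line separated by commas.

Looking at the final sound of each stem: -wiw when the stem ends in a sibilant (*oveis*, *bunurboz*, *ries*); -pi when the stem ends in a non-sibilant consonant (*zotilvoh*, *bugut*, *opig*); -uju when the stem ends in a vowel (*ti*, *vuga*).
Since the final sound of *latus* is /s/ (a sibilant), it takes -wiw, giving *latuswiw*.
The final sound of *puzta* is /a/, which is a vowel, so the suffix is -uju, giving *puztauju*.
Since the final sound of *zet* is /t/ (a non-sibilant consonant), it takes -pi, giving *zetpi*.

latuswiw, puztauju, zetpi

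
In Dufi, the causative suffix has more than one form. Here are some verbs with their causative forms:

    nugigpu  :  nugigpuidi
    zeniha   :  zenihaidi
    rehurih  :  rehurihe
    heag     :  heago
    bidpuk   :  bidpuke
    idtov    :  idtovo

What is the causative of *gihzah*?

The alternation tracks the final sound of the stem — -e when the stem ends in a voiceless consonant (*rehurih*, *bidpuk*); -o when the stem ends in a voiced consonant (*heag*, *idtov*); -idi when the stem ends in a vowel (*nugigpu*, *zeniha*).
*gihzah*: final sound = /h/, a voiceless consonant → -e → *gihzahe*.

gihzahe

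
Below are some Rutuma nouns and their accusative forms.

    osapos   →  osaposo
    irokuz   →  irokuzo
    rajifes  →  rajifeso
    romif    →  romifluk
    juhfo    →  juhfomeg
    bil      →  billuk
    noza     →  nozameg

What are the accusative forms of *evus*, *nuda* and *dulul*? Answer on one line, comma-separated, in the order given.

Looking at the final sound of each stem: -o when the stem ends in a sibilant (*osapos*, *irokuz*, *rajifes*); -luk when the stem ends in a non-sibilant consonant (*romif*, *bil*); -meg when the stem ends in a vowel (*juhfo*, *noza*).
*evus*: final sound = /s/, a sibilant → -o → *evuso*.
Since the final sound of *nuda* is /a/ (a vowel), it takes -meg, giving *nudameg*.
*dulul*: final sound = /l/, a non-sibilant consonant → -luk → *dululluk*.

evuso, nudameg, dululluk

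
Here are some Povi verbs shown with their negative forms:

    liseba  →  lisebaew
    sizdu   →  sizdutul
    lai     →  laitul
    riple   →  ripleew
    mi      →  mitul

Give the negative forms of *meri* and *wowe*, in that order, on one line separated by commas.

The pattern is height harmony: -tul when the last vowel of the stem is a high vowel (*sizdu*, *lai*, *mi*); -ew when the last vowel of the stem is a non-high vowel (*liseba*, *riple*).
*meri*: last vowel = /i/, a high vowel → -tul → *meritul*.
Since the last vowel of *wowe* is /e/ (a non-high vowel), it takes -ew, giving *woweew*.

meritul, woweew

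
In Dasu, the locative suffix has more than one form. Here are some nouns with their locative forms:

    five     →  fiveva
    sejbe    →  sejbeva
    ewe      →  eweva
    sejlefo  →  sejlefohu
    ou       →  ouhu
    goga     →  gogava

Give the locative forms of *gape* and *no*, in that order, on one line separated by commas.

The pattern is rounding harmony: -hu when the last vowel of the stem is a rounded vowel (*sejlefo*, *ou*); -va when the last vowel of the stem is an unrounded vowel (*five*, *sejbe*, *ewe*, *goga*).
The last vowel of *gape* is /e/, which is an unrounded vowel, so the suffix is -va, giving *gapeva*.
The last vowel of *no* is /o/, which is a rounded vowel, so the suffix is -hu, giving *nohu*.

gapeva, nohu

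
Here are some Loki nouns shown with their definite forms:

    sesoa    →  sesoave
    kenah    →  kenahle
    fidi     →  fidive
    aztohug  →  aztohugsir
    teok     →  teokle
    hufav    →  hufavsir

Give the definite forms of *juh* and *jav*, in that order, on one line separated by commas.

The suffix is conditioned by the final sound: -le when the stem ends in a voiceless consonant (*kenah*, *teok*); -sir when the stem ends in a voiced consonant (*aztohug*, *hufav*); -ve when the stem ends in a vowel (*sesoa*, *fidi*).
*juh* — final sound /h/ (a voiceless consonant) → -le → *juhle*.
Since the final sound of *jav* is /v/ (a voiced consonant), it takes -sir, giving *javsir*.

juhle, javsir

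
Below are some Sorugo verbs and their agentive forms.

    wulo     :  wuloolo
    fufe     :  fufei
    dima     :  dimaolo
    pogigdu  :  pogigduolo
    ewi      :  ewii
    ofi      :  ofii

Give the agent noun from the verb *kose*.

The pattern is front/back vowel harmony: -i when the last vowel of the stem is a front vowel (*fufe*, *ewi*, *ofi*); -olo when the last vowel of the stem is a back vowel (*wulo*, *dima*, *pogigdu*).
Since the last vowel of *kose* is /e/ (a front vowel), it takes -i, giving *kosei*.

kosei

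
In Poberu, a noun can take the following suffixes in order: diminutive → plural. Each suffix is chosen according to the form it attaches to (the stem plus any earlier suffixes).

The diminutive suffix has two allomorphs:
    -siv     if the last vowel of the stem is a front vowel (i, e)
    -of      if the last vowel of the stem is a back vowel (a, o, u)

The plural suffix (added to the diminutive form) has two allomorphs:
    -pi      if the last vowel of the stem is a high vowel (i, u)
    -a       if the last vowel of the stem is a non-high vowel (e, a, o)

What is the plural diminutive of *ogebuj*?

ogebujofa

Since the last vowel of *ogebuj* is /u/ (a back vowel), it takes -of, giving *ogebujof*.
The last vowel of the diminutive form *ogebujof* is /o/, which is a non-high vowel, so the plural suffix is -a, giving *ogebujofa*.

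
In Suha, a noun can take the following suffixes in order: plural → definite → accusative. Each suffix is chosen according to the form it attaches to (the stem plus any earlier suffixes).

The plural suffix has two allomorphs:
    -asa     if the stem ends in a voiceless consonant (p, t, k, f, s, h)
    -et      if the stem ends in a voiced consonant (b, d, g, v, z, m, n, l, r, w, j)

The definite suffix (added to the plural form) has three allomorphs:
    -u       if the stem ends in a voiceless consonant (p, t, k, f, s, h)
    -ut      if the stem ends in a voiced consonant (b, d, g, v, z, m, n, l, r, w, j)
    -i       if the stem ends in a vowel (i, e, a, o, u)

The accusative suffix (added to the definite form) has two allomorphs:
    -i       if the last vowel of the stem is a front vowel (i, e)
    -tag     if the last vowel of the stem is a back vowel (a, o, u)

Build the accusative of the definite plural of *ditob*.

ditobetutag

*ditob* — final consonant /b/ (voiced) → -et → *ditobet*.
The final sound of the plural form *ditobet* is /t/, which is a voiceless consonant, so the definite suffix is -u, giving *ditobetu*.
The definite form *ditobetu*: last vowel = /u/, a back vowel → -tag → *ditobetutag*.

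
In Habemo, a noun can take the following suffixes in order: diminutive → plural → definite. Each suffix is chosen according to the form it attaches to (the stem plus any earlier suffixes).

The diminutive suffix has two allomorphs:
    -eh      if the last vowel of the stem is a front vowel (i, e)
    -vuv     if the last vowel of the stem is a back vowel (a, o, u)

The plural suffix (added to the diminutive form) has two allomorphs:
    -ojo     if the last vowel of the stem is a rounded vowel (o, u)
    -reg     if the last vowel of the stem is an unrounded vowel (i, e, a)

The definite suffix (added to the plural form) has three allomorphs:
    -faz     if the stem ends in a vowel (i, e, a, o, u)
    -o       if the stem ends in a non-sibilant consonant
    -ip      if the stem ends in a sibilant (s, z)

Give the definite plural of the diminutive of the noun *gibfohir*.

gibfohirehrego

*gibfohir*: last vowel = /i/, a front vowel → -eh → *gibfohireh*.
The last vowel of the diminutive form *gibfohireh* is /e/, which is an unrounded vowel, so the plural suffix is -reg, giving *gibfohirehreg*.
The plural form *gibfohirehreg*: final sound = /g/, a non-sibilant consonant → -o → *gibfohirehrego*.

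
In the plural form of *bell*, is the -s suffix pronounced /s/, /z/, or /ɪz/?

/z/

The stem *bell* ends in a voiced non-sibilant sound.
The plural suffix surfaces as /ɪz/ after sibilants, /s/ after other voiceless consonants, and /z/ after other voiced sounds.
So the plural -s on *bell* is pronounced /z/.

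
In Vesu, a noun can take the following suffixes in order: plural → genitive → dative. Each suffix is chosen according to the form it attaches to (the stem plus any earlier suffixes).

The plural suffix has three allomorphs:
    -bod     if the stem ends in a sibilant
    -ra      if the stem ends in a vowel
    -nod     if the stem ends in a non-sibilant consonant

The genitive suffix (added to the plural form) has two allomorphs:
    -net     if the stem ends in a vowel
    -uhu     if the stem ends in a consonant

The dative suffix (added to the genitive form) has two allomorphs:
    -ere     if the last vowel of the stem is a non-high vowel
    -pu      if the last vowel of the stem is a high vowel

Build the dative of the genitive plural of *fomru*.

fomruranetere

*fomru* — final sound /u/ (a vowel) → -ra → *fomrura*.
Since the final sound of the plural form *fomrura* is /a/ (a vowel), it takes -net, giving *fomruranet*.
The last vowel of the genitive form *fomruranet* is /e/, which is a non-high vowel, so the dative suffix is -ere, giving *fomruranetere*.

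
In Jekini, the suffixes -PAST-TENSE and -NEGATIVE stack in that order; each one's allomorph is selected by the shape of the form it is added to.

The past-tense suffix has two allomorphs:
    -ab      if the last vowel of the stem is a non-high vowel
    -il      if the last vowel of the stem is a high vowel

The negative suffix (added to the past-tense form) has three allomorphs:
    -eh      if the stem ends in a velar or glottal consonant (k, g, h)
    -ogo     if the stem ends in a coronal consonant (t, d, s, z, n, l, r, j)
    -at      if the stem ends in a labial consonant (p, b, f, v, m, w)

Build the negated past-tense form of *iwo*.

*iwo*: last vowel = /o/, a non-high vowel → -ab → *iwoab*.
The past-tense form *iwoab*: final consonant = /b/, labial → -at → *iwoabat*.

iwoabat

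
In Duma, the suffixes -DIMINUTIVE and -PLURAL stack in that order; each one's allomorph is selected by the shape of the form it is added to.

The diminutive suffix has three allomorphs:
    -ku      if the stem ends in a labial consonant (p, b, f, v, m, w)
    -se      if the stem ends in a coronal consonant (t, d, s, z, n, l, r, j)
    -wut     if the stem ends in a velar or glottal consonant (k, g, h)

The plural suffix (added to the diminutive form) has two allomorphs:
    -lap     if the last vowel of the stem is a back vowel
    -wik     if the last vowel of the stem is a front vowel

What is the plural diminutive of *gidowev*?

gidowevkulap

*gidowev*: final consonant = /v/, labial → -ku → *gidowevku*.
The diminutive form *gidowevku*: last vowel = /u/, a back vowel → -lap → *gidowevkulap*.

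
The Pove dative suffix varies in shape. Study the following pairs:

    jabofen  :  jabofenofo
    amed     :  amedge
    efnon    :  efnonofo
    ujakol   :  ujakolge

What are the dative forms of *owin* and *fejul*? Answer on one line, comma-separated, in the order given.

owinofo, fejulge

The pattern is nasality of the final consonant: -ofo when the stem ends in a nasal (*jabofen*, *efnon*); -ge when the stem ends in a non-nasal consonant (*amed*, *ujakol*).
*owin*: final consonant = /n/, a nasal → -ofo → *owinofo*.
*fejul*: final consonant = /l/, non-nasal → -ge → *fejulge*.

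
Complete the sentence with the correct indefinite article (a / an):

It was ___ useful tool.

The indefinite article is chosen by the initial *sound* of the following word, not its spelling.
*useful* begins with the sound /juː/ (u pronounced /juː/) — a consonant sound.
So the article is *a*: It was a useful tool.

a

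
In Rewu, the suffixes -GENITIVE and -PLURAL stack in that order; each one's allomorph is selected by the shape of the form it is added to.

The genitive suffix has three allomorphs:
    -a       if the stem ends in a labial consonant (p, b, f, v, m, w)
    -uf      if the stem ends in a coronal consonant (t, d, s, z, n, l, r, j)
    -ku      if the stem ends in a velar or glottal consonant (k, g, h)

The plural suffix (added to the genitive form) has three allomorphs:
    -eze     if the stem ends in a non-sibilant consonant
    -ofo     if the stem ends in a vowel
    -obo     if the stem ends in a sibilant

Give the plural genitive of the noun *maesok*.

maesokkuofo

*maesok*: final consonant = /k/, velar/glottal → -ku → *maesokku*.
Since the final sound of the genitive form *maesokku* is /u/ (a vowel), it takes -ofo, giving *maesokkuofo*.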